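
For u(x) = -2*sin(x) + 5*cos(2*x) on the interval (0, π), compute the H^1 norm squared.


||u||_{H^1(0,π)}^2 = 200/3 + 133*π/2

u'(x) = -10*sin(2*x) - 2*cos(x).
Expand u² and (u')² and integrate term by term on (0, π), using: for integers n ≥ 1, ∫_0^π sin²(nx) dx = ∫_0^π cos²(nx) dx = π/2; for n ≠ n', ∫_0^π sin(nx)sin(n'x) dx = ∫_0^π cos(nx)cos(n'x) dx = 0; and by product-to-sum, ∫_0^π sin(nx)cos(n'x) dx = ½∫_0^π [sin((n+n')x) + sin((n−n')x)] dx, which is 0 when n+n' is even and 2n/(n²−n'²) when n+n' is odd (it need not vanish on (0, π)).
  u² squared terms: (-2)²·∫sin(x)² dx = 4·π/2 = 2*π;  (5)²·∫cos(2x)² dx = 25·π/2 = 25*π/2.
  u² cross terms: 2·(-2)·(5)·∫sin(x)·cos(2x) dx = -20·(-2/3) = 40/3.
  So ∫_0^π u² dx = 2*π + 25*π/2 + 40/3 = 40/3 + 29*π/2.
  (u')² squared terms: (-10)²·∫sin(2x)² dx = 100·π/2 = 50*π;  (-2)²·∫cos(x)² dx = 4·π/2 = 2*π.
  (u')² cross terms: 2·(-10)·(-2)·∫sin(2x)·cos(x) dx = 40·(4/3) = 160/3.
  So ∫_0^π (u')² dx = 50*π + 2*π + 160/3 = 160/3 + 52*π.
||u||_{H^1}^2 = (40/3 + 29*π/2) + (160/3 + 52*π) = 200/3 + 133*π/2.


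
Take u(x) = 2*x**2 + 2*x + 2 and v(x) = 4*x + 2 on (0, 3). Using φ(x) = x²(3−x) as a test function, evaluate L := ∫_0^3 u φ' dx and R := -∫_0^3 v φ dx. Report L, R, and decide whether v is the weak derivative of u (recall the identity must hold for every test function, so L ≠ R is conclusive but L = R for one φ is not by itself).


LHS = -621/10, RHS = -621/10. Yes, v = u' weakly.

u(x) = 2*x**2 + 2*x + 2, classical derivative u'(x) = 4*x + 2.
φ(x) = x²(3−x), so φ'(x) = 3*x*(2 - x).
Note φ(0) = φ(3) = 0, so the boundary term u·φ vanishes.
LHS = ∫_0^3 u(x) φ'(x) dx = ∫_0^3 (-6*x^4 + 6*x^3 + 6*x^2 + 12*x) dx. Term by term:
  ∫_0^3 -6*x^4 dx = -1458/5;  ∫_0^3 6*x^3 dx = 243/2;  ∫_0^3 6*x^2 dx = 54;
  ∫_0^3 12*x dx = 54.
Sum: -1458/5 + 243/2 + 54 + 54 = -621/10.
So LHS = -621/10.
∫_0^3 v(x) φ(x) dx = ∫_0^3 (-4*x^4 + 10*x^3 + 6*x^2) dx. Term by term:
  ∫_0^3 -4*x^4 dx = -972/5;  ∫_0^3 10*x^3 dx = 405/2;  ∫_0^3 6*x^2 dx = 54.
Sum: -972/5 + 405/2 + 54 = 621/10.
So RHS = -∫_0^3 v(x) φ(x) dx = -621/10.
LHS = RHS, so the identity holds for this test φ.
Moreover u is smooth here and v(x) = u'(x) = 4*x + 2 pointwise, so the identity holds for every test function. Hence v is the weak derivative of u.


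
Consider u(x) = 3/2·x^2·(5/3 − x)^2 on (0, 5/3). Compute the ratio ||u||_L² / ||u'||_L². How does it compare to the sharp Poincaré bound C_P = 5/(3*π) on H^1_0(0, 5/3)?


||u||_L² / ||u'||_L² = 5*sqrt(3)/18 < C_P = 5/(3*π).

u(x) = 3/2·x^2·(5/3 − x)^2, so u'(x) = x*(3*x - 5)*(6*x - 5)/3.
u(x) = 3/2·x^2·(5/3 − x)^2 vanishes at x = 0 and x = 5/3, so u ∈ H^1_0(0, 5/3). Differentiate via the product rule and integrate the resulting polynomials term by term.
  ∫_0^5/3 u² dx = ∫_0^5/3 (9*x^8/4 - 15*x^7 + 75*x^6/2 - 125*x^5/3 + 625*x^4/36) dx. Term by term:
    ∫_0^5/3 9*x^8/4 dx = 1953125/78732;  ∫_0^5/3 -15*x^7 dx = -1953125/17496;  ∫_0^5/3 75*x^6/2 dx = 1953125/10206;
    ∫_0^5/3 -125*x^5/3 dx = -1953125/13122;  ∫_0^5/3 625*x^4/36 dx = 390625/8748.
  Sum: 1953125/78732 − 1953125/17496 + 1953125/10206 − 1953125/13122 + 390625/8748 = 390625/1102248.
  ∫_0^5/3 (u')² dx = ∫_0^5/3 (36*x^6 - 180*x^5 + 325*x^4 - 250*x^3 + 625*x^2/9) dx. Term by term:
    ∫_0^5/3 36*x^6 dx = 312500/1701;  ∫_0^5/3 -180*x^5 dx = -156250/243;  ∫_0^5/3 325*x^4 dx = 203125/243;
    ∫_0^5/3 -250*x^3 dx = -78125/162;  ∫_0^5/3 625*x^2/9 dx = 78125/729.
  Sum: 312500/1701 − 156250/243 + 203125/243 − 78125/162 + 78125/729 = 15625/10206.
∫_0^5/3 u² dx = 390625/1102248, so ||u||_L² = 625*sqrt(42)/6804.
∫_0^5/3 (u')² dx = 15625/10206, so ||u'||_L² = 125*sqrt(14)/378.
Ratio ||u||_L² / ||u'||_L² = 5*sqrt(3)/18.
Sharp Poincaré constant on H^1_0(0, 5/3) is C_P = L/π = 5/(3*π), achieved by sin(3*π/5·x).
A polynomial bump cannot attain the sharp Poincaré constant (only the first sine eigenfunction does), so the ratio is strictly less than C_P, consistent with ||u||_L² ≤ C_P ||u'||_L².


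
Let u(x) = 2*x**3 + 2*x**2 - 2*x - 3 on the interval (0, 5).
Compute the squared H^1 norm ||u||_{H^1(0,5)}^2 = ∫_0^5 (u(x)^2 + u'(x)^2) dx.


||u||_{H^1}^2 = 1873190/21

The H^1 norm (squared) on an interval (0, L) is
  ||u||_{H^1}^2 = ∫_0^L u(x)^2 dx + ∫_0^L u'(x)^2 dx.
Compute u'(x) = 6*x**2 + 4*x - 2.
Then u(x)^2 = 4*x**6 + 8*x**5 - 4*x**4 - 20*x**3 - 8*x**2 + 12*x + 9 and u'(x)^2 = 36*x**4 + 48*x**3 - 8*x**2 - 16*x + 4.
Integrate each monomial from 0 to 5 using ∫_0^5 c·x^n dx = c·5^(n+1)/(n+1):
  ∫_0^5 u(x)^2 dx = ∫_0^5 (4*x^6 + 8*x^5 - 4*x^4 - 20*x^3 - 8*x^2 + 12*x + 9) dx. Term by term:
    ∫_0^5 4*x^6 dx = 312500/7;  ∫_0^5 8*x^5 dx = 62500/3;  ∫_0^5 -4*x^4 dx = -2500;
    ∫_0^5 -20*x^3 dx = -3125;  ∫_0^5 -8*x^2 dx = -1000/3;  ∫_0^5 12*x dx = 150;
    ∫_0^5 9 dx = 45.
  Sum: 312500/7 + 62500/3 − 2500 − 3125 − 1000/3 + 150 + 45 = 417990/7.
  ∫_0^5 u'(x)^2 dx = ∫_0^5 (36*x^4 + 48*x^3 - 8*x^2 - 16*x + 4) dx. Term by term:
    ∫_0^5 36*x^4 dx = 22500;  ∫_0^5 48*x^3 dx = 7500;  ∫_0^5 -8*x^2 dx = -1000/3;
    ∫_0^5 -16*x dx = -200;  ∫_0^5 4 dx = 20.
  Sum: 22500 + 7500 − 1000/3 − 200 + 20 = 88460/3.
Adding: ||u||_{H^1}^2 = 417990/7 + 88460/3 = 1873190/21.


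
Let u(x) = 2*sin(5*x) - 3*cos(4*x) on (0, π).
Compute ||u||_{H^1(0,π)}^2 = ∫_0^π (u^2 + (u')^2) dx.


||u||_{H^1(0,π)}^2 = -680/3 + 257*π/2

u'(x) = 12*sin(4*x) + 10*cos(5*x).
Expand u² and (u')² and integrate term by term on (0, π), using: for integers n ≥ 1, ∫_0^π sin²(nx) dx = ∫_0^π cos²(nx) dx = π/2; for n ≠ n', ∫_0^π sin(nx)sin(n'x) dx = ∫_0^π cos(nx)cos(n'x) dx = 0; and by product-to-sum, ∫_0^π sin(nx)cos(n'x) dx = ½∫_0^π [sin((n+n')x) + sin((n−n')x)] dx, which is 0 when n+n' is even and 2n/(n²−n'²) when n+n' is odd (it need not vanish on (0, π)).
  u² squared terms: (-3)²·∫cos(4x)² dx = 9·π/2 = 9*π/2;  (2)²·∫sin(5x)² dx = 4·π/2 = 2*π.
  u² cross terms: 2·(-3)·(2)·∫cos(4x)·sin(5x) dx = -12·(10/9) = -40/3.
  So ∫_0^π u² dx = 9*π/2 + 2*π − 40/3 = -40/3 + 13*π/2.
  (u')² squared terms: (10)²·∫cos(5x)² dx = 100·π/2 = 50*π;  (12)²·∫sin(4x)² dx = 144·π/2 = 72*π.
  (u')² cross terms: 2·(10)·(12)·∫cos(5x)·sin(4x) dx = 240·(-8/9) = -640/3.
  So ∫_0^π (u')² dx = 50*π + 72*π − 640/3 = -640/3 + 122*π.
||u||_{H^1}^2 = (-40/3 + 13*π/2) + (-640/3 + 122*π) = -680/3 + 257*π/2.


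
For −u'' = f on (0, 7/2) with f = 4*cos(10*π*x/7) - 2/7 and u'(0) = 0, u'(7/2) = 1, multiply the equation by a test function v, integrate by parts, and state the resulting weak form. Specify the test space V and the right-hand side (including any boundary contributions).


V = H^1(0, 7/2) (v unrestricted at boundary; u is determined up to an additive constant); weak form: ∫_0^7/2 u'v' dx = ∫_0^7/2 (4*cos(10*π*x/7) - 2/7) v dx + v(7/2) for all v ∈ V.

Multiply both sides by a test function v and integrate from 0 to 7/2:
  ∫_0^7/2 −u''(x) v(x) dx = ∫_0^7/2 f(x) v(x) dx.
Integrate the LHS by parts once:
  ∫_0^7/2 −u'' v dx = −[u'(x) v(x)]_0^7/2 + ∫_0^7/2 u'(x) v'(x) dx.
Thus ∫_0^7/2 u'(x) v'(x) dx = ∫_0^7/2 f(x) v(x) dx + [u'(x) v(x)]_0^7/2.
Choose V so that boundary terms are either known or forced to vanish.
u has inhomogeneous Neumann u'(0) = 0, u'(7/2) = 1. [u' v]_0^7/2 = (1)·v(7/2) − (0)·v(0) = v(7/2). Take V = H^1(0, 7/2); boundary term becomes part of RHS.
Weak formulation: find u (satisfying any essential BC) such that ∫_0^7/2 u'(x) v'(x) dx = ∫_0^7/2 f v dx + v(7/2) for all v ∈ V (Neumann data are natural BCs: they enter the RHS as boundary terms).
Substituting f(x) = 4*cos(10*π*x/7) - 2/7, the right-hand side is ∫_0^7/2 (4*cos(10*π*x/7) - 2/7) v dx + v(7/2).
Compatibility check (pure Neumann): taking v ≡ 1 ∈ V gives 0 = ∫_0^7/2 f dx + (1) − (0), i.e. ∫_0^7/2 f dx must equal u'(0) − u'(7/2) = -1. Indeed ∫_0^7/2 (4*cos(10*π*x/7) - 2/7) dx = -1, so the data are compatible. The solution is then unique only up to an additive constant (fix it e.g. by requiring ∫_0^7/2 u dx = 0).


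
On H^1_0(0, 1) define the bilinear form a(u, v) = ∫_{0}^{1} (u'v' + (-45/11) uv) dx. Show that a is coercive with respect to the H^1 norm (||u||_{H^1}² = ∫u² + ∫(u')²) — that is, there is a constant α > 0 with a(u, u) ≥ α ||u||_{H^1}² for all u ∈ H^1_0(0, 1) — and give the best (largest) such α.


α = (-45/11 + π^2)/(1 + π^2)

Coercivity of a(·,·) on H^1_0(0, 1) means a(u, u) ≥ α ||u||_{H^1}² for every u ∈ H^1_0.
The interval has length L = 1, and Poincaré/coercivity depend only on L. Here a(u, u) = ∫(u')² + (-45/11)·∫u².
Here c = -45/11 < 0 with |c| < (π/L)² = π^2, so coercivity still holds. The condition a(u,u) ≥ α||u||_{H^1}² reads (1−α)∫(u')² ≥ (α−c)∫u². Any admissible α is ≤ 1 (rapidly oscillating u have ∫u²/∫(u')² → 0), and α = 1 would force 0 ≥ (1−c)∫u², impossible since c < 1; so 1−α > 0. By the sharp Poincaré inequality on H^1_0 of an interval of length L, ∫(u')² ≥ (π/L)²∫u² with equality for the first sine mode sin(π(x−x₀)/L) (x₀ the left endpoint), so the inequality holds for all u iff (1−α)(π/L)² ≥ α − c, i.e. α ≤ ((π/L)² + c)/((π/L)² + 1) = (1 + c(L/π)²)/(1 + (L/π)²). (Direct route, valid since c ≤ 0: Poincaré gives c∫u² ≥ c(L/π)²∫(u')², so a(u,u) ≥ (1 + c(L/π)²)∫(u')², while ||u||_{H^1}² ≤ (1 + (L/π)²)∫(u')²; dividing yields the same α.) With (π/L)² = π^2 and c = -45/11, the largest admissible constant is α = ((π/L)² + c)/((π/L)² + 1).
Simplifying, α = (-45/11 + π^2)/(1 + π^2).


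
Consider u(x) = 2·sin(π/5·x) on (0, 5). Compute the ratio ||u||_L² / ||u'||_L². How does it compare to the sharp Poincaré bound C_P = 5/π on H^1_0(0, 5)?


||u||_L² / ||u'||_L² = 5/π = C_P.

u(x) = 2·sin(π/5·x), so u'(x) = 2*π*cos(π*x/5)/5.
Writing u(x) = A·sin(kπx/L) with A = 2 and k = 1, use ∫_0^L sin²(kπx/L) dx = L/2 and ∫_0^L cos²(kπx/L) dx = L/2.
u² = 4·sin²(π/5·x) and (u')² = 4*π^2/25·cos²(π/5·x), and each of sin², cos² integrates to L/2 = 5/2 over (0, 5).
∫_0^5 u² dx = 10, so ||u||_L² = sqrt(10).
∫_0^5 (u')² dx = 2*π^2/5, so ||u'||_L² = sqrt(10)*π/5.
Ratio ||u||_L² / ||u'||_L² = 5/π.
Sharp Poincaré constant on H^1_0(0, 5) is C_P = L/π = 5/π, achieved by sin(π/5·x).
This is the k = 1 eigenfunction (up to amplitude), so the ratio equals the sharp Poincaré constant exactly.


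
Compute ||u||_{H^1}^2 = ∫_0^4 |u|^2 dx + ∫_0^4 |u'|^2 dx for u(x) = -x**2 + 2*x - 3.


||u||_{H^1}^2 = 2092/15

The H^1 norm (squared) on an interval (0, L) is
  ||u||_{H^1}^2 = ∫_0^L u(x)^2 dx + ∫_0^L u'(x)^2 dx.
Compute u'(x) = 2 - 2*x.
Then u(x)^2 = x**4 - 4*x**3 + 10*x**2 - 12*x + 9 and u'(x)^2 = 4*x**2 - 8*x + 4.
Integrate each monomial from 0 to 4 using ∫_0^4 c·x^n dx = c·4^(n+1)/(n+1):
  ∫_0^4 u(x)^2 dx = ∫_0^4 (x^4 - 4*x^3 + 10*x^2 - 12*x + 9) dx. Term by term:
    ∫_0^4 x^4 dx = 1024/5;  ∫_0^4 -4*x^3 dx = -256;  ∫_0^4 10*x^2 dx = 640/3;
    ∫_0^4 -12*x dx = -96;  ∫_0^4 9 dx = 36.
  Sum: 1024/5 − 256 + 640/3 − 96 + 36 = 1532/15.
  ∫_0^4 u'(x)^2 dx = ∫_0^4 (4*x^2 - 8*x + 4) dx. Term by term:
    ∫_0^4 4*x^2 dx = 256/3;  ∫_0^4 -8*x dx = -64;  ∫_0^4 4 dx = 16.
  Sum: 256/3 − 64 + 16 = 112/3.
Adding: ||u||_{H^1}^2 = 1532/15 + 112/3 = 2092/15.


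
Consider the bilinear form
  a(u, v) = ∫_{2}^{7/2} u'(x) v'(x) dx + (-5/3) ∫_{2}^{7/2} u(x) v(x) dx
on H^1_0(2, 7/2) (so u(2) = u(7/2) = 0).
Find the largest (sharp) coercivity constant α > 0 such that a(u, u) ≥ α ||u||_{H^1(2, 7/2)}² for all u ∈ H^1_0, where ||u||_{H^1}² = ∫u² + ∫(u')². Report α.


α = (-15 + 4*π^2)/(9 + 4*π^2)

Coercivity of a(·,·) on H^1_0(2, 7/2) means a(u, u) ≥ α ||u||_{H^1}² for every u ∈ H^1_0.
The interval has length L = 3/2, and Poincaré/coercivity depend only on L. Here a(u, u) = ∫(u')² + (-5/3)·∫u².
Here c = -5/3 < 0 with |c| < (π/L)² = 4*π^2/9, so coercivity still holds. The condition a(u,u) ≥ α||u||_{H^1}² reads (1−α)∫(u')² ≥ (α−c)∫u². Any admissible α is ≤ 1 (rapidly oscillating u have ∫u²/∫(u')² → 0), and α = 1 would force 0 ≥ (1−c)∫u², impossible since c < 1; so 1−α > 0. By the sharp Poincaré inequality on H^1_0 of an interval of length L, ∫(u')² ≥ (π/L)²∫u² with equality for the first sine mode sin(π(x−x₀)/L) (x₀ the left endpoint), so the inequality holds for all u iff (1−α)(π/L)² ≥ α − c, i.e. α ≤ ((π/L)² + c)/((π/L)² + 1) = (1 + c(L/π)²)/(1 + (L/π)²). (Direct route, valid since c ≤ 0: Poincaré gives c∫u² ≥ c(L/π)²∫(u')², so a(u,u) ≥ (1 + c(L/π)²)∫(u')², while ||u||_{H^1}² ≤ (1 + (L/π)²)∫(u')²; dividing yields the same α.) With (π/L)² = 4*π^2/9 and c = -5/3, the largest admissible constant is α = ((π/L)² + c)/((π/L)² + 1).
Simplifying, α = (-15 + 4*π^2)/(9 + 4*π^2).


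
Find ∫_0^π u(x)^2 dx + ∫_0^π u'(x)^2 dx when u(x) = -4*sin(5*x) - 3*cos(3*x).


||u||_{H^1(0,π)}^2 = 253*π

u'(x) = 9*sin(3*x) - 20*cos(5*x).
Expand u² and (u')² and integrate term by term on (0, π), using: for integers n ≥ 1, ∫_0^π sin²(nx) dx = ∫_0^π cos²(nx) dx = π/2; for n ≠ n', ∫_0^π sin(nx)sin(n'x) dx = ∫_0^π cos(nx)cos(n'x) dx = 0; and by product-to-sum, ∫_0^π sin(nx)cos(n'x) dx = ½∫_0^π [sin((n+n')x) + sin((n−n')x)] dx, which is 0 when n+n' is even and 2n/(n²−n'²) when n+n' is odd (it need not vanish on (0, π)).
  u² squared terms: (-4)²·∫sin(5x)² dx = 16·π/2 = 8*π;  (-3)²·∫cos(3x)² dx = 9·π/2 = 9*π/2.
  u² cross terms: 2·(-4)·(-3)·∫sin(5x)·cos(3x) dx = 24·(0) = 0.
  So ∫_0^π u² dx = 8*π + 9*π/2 + 0 = 25*π/2.
  (u')² squared terms: (-20)²·∫cos(5x)² dx = 400·π/2 = 200*π;  (9)²·∫sin(3x)² dx = 81·π/2 = 81*π/2.
  (u')² cross terms: 2·(-20)·(9)·∫cos(5x)·sin(3x) dx = -360·(0) = 0.
  So ∫_0^π (u')² dx = 200*π + 81*π/2 + 0 = 481*π/2.
||u||_{H^1}^2 = (25*π/2) + (481*π/2) = 253*π.


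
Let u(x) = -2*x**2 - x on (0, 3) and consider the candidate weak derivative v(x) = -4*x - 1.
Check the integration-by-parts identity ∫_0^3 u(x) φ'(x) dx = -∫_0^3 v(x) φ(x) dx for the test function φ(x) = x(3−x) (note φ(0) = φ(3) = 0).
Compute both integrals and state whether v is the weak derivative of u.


LHS = 63/2, RHS = 63/2. Yes, v = u' weakly.

u(x) = -2*x**2 - x, classical derivative u'(x) = -4*x - 1.
φ(x) = x(3−x), so φ'(x) = 3 - 2*x.
Note φ(0) = φ(3) = 0, so the boundary term u·φ vanishes.
LHS = ∫_0^3 u(x) φ'(x) dx = ∫_0^3 (4*x^3 - 4*x^2 - 3*x) dx. Term by term:
  ∫_0^3 4*x^3 dx = 81;  ∫_0^3 -4*x^2 dx = -36;  ∫_0^3 -3*x dx = -27/2.
Sum: 81 − 36 − 27/2 = 63/2.
So LHS = 63/2.
∫_0^3 v(x) φ(x) dx = ∫_0^3 (4*x^3 - 11*x^2 - 3*x) dx. Term by term:
  ∫_0^3 4*x^3 dx = 81;  ∫_0^3 -11*x^2 dx = -99;  ∫_0^3 -3*x dx = -27/2.
Sum: 81 − 99 − 27/2 = -63/2.
So RHS = -∫_0^3 v(x) φ(x) dx = 63/2.
LHS = RHS, so the identity holds for this test φ.
Moreover u is smooth here and v(x) = u'(x) = -4*x - 1 pointwise, so the identity holds for every test function. Hence v is the weak derivative of u.


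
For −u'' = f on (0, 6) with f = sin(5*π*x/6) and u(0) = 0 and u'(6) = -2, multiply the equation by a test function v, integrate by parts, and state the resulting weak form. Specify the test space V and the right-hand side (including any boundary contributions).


V = {v ∈ H^1(0, 6) : v(0) = 0} (test functions vanish at x = 0 where u is specified); weak form: ∫_0^6 u'v' dx = ∫_0^6 (sin(5*π*x/6)) v dx − 2·v(6) for all v ∈ V.

Multiply both sides by a test function v and integrate from 0 to 6:
  ∫_0^6 −u''(x) v(x) dx = ∫_0^6 f(x) v(x) dx.
Integrate the LHS by parts once:
  ∫_0^6 −u'' v dx = −[u'(x) v(x)]_0^6 + ∫_0^6 u'(x) v'(x) dx.
Thus ∫_0^6 u'(x) v'(x) dx = ∫_0^6 f(x) v(x) dx + [u'(x) v(x)]_0^6.
Choose V so that boundary terms are either known or forced to vanish.
Mixed BC: u(0) = 0 (Dirichlet) and u'(6) = -2 (Neumann). Define V = {v ∈ H^1(0, 6) : v(0) = 0}. Then [u' v]_0^6 = u'(6)·v(6) − u'(0)·0 = − 2·v(6).
Weak formulation: find u (satisfying any essential BC) such that ∫_0^6 u'(x) v'(x) dx = ∫_0^6 f v dx − 2·v(6) for all v ∈ V (Dirichlet at 0 absorbed into V; Neumann datum at x = 6 contributes the boundary term).
Substituting f(x) = sin(5*π*x/6), the right-hand side is ∫_0^6 (sin(5*π*x/6)) v dx − 2·v(6).


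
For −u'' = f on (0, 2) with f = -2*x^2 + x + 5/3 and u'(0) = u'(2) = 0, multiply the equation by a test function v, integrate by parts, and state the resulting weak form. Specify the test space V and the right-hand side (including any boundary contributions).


V = H^1(0, 2) (no boundary constraint on v; u is determined up to an additive constant); weak form: ∫_0^2 u'v' dx = ∫_0^2 (-2*x^2 + x + 5/3) v dx for all v ∈ V.

Multiply both sides by a test function v and integrate from 0 to 2:
  ∫_0^2 −u''(x) v(x) dx = ∫_0^2 f(x) v(x) dx.
Integrate the LHS by parts once:
  ∫_0^2 −u'' v dx = −[u'(x) v(x)]_0^2 + ∫_0^2 u'(x) v'(x) dx.
Thus ∫_0^2 u'(x) v'(x) dx = ∫_0^2 f(x) v(x) dx + [u'(x) v(x)]_0^2.
Choose V so that boundary terms are either known or forced to vanish.
u has homogeneous Neumann: u'(0) = u'(2) = 0. So [u' v]_0^2 = 0·v(2) − 0·v(0) = 0 for any v; take V = H^1(0, 2).
Weak formulation: find u (satisfying any essential BC) such that ∫_0^2 u'(x) v'(x) dx = ∫_0^2 f v dx for all v ∈ V (homogeneous Neumann, so boundary terms vanish).
Substituting f(x) = -2*x^2 + x + 5/3, the right-hand side is ∫_0^2 (-2*x^2 + x + 5/3) v dx.
Compatibility check (pure Neumann): taking v ≡ 1 ∈ V gives 0 = ∫_0^2 f dx + (0) − (0), i.e. ∫_0^2 f dx must equal u'(0) − u'(2) = 0. Indeed ∫_0^2 (-2*x^2 + x + 5/3) dx = 0, so the data are compatible. The solution is then unique only up to an additive constant (fix it e.g. by requiring ∫_0^2 u dx = 0).


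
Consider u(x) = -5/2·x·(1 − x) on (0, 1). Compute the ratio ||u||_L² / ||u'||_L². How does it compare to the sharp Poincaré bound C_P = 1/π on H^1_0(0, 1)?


||u||_L² / ||u'||_L² = sqrt(10)/10 < C_P = 1/π.

u(x) = -5/2·x·(1 − x), so u'(x) = 5*x - 5/2.
u(x) = -5/2·x·(1 − x) vanishes at x = 0 and x = 1, so u ∈ H^1_0(0, 1). Differentiate via the product rule and integrate the resulting polynomials term by term.
  ∫_0^1 u² dx = ∫_0^1 (25*x^4/4 - 25*x^3/2 + 25*x^2/4) dx. Term by term:
    ∫_0^1 25*x^4/4 dx = 5/4;  ∫_0^1 -25*x^3/2 dx = -25/8;  ∫_0^1 25*x^2/4 dx = 25/12.
  Sum: 5/4 − 25/8 + 25/12 = 5/24.
  ∫_0^1 (u')² dx = ∫_0^1 (25*x^2 - 25*x + 25/4) dx. Term by term:
    ∫_0^1 25*x^2 dx = 25/3;  ∫_0^1 -25*x dx = -25/2;  ∫_0^1 25/4 dx = 25/4.
  Sum: 25/3 − 25/2 + 25/4 = 25/12.
∫_0^1 u² dx = 5/24, so ||u||_L² = sqrt(30)/12.
∫_0^1 (u')² dx = 25/12, so ||u'||_L² = 5*sqrt(3)/6.
Ratio ||u||_L² / ||u'||_L² = sqrt(10)/10.
Sharp Poincaré constant on H^1_0(0, 1) is C_P = L/π = 1/π, achieved by sin(π·x).
A polynomial bump cannot attain the sharp Poincaré constant (only the first sine eigenfunction does), so the ratio is strictly less than C_P, consistent with ||u||_L² ≤ C_P ||u'||_L².


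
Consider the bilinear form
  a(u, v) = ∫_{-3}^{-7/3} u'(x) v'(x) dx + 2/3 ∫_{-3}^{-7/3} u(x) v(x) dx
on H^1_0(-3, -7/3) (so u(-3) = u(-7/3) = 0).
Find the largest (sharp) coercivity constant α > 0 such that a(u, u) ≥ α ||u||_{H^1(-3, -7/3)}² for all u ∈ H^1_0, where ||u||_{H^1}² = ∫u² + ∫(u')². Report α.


α = (8 + 27*π^2)/(3*(4 + 9*π^2))

Coercivity of a(·,·) on H^1_0(-3, -7/3) means a(u, u) ≥ α ||u||_{H^1}² for every u ∈ H^1_0.
The interval has length L = 2/3, and Poincaré/coercivity depend only on L. Here a(u, u) = ∫(u')² + (2/3)·∫u².
Here 0 < c = 2/3 < 1. The condition a(u,u) ≥ α||u||_{H^1}² reads (1−α)∫(u')² ≥ (α−c)∫u². Any admissible α is ≤ 1 (rapidly oscillating u have ∫u²/∫(u')² → 0), and α = 1 would force 0 ≥ (1−c)∫u², impossible since c < 1; so 1−α > 0. By the sharp Poincaré inequality on H^1_0 of an interval of length L, ∫(u')² ≥ (π/L)²∫u² with equality for the first sine mode sin(π(x−x₀)/L) (x₀ the left endpoint), so the inequality holds for all u iff (1−α)(π/L)² ≥ α − c, i.e. α ≤ ((π/L)² + c)/((π/L)² + 1) = (1 + c(L/π)²)/(1 + (L/π)²). With (π/L)² = 9*π^2/4 and c = 2/3, the largest admissible constant is α = ((π/L)² + c)/((π/L)² + 1).
Simplifying, α = (8 + 27*π^2)/(3*(4 + 9*π^2)).


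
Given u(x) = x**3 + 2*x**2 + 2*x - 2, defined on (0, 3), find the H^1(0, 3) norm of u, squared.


||u||_{H^1}^2 = 86367/35

The H^1 norm (squared) on an interval (0, L) is
  ||u||_{H^1}^2 = ∫_0^L u(x)^2 dx + ∫_0^L u'(x)^2 dx.
Compute u'(x) = 3*x**2 + 4*x + 2.
Then u(x)^2 = x**6 + 4*x**5 + 8*x**4 + 4*x**3 - 4*x**2 - 8*x + 4 and u'(x)^2 = 9*x**4 + 24*x**3 + 28*x**2 + 16*x + 4.
Integrate each monomial from 0 to 3 using ∫_0^3 c·x^n dx = c·3^(n+1)/(n+1):
  ∫_0^3 u(x)^2 dx = ∫_0^3 (x^6 + 4*x^5 + 8*x^4 + 4*x^3 - 4*x^2 - 8*x + 4) dx. Term by term:
    ∫_0^3 x^6 dx = 2187/7;  ∫_0^3 4*x^5 dx = 486;  ∫_0^3 8*x^4 dx = 1944/5;
    ∫_0^3 4*x^3 dx = 81;  ∫_0^3 -4*x^2 dx = -36;  ∫_0^3 -8*x dx = -36;
    ∫_0^3 4 dx = 12.
  Sum: 2187/7 + 486 + 1944/5 + 81 − 36 − 36 + 12 = 42288/35.
  ∫_0^3 u'(x)^2 dx = ∫_0^3 (9*x^4 + 24*x^3 + 28*x^2 + 16*x + 4) dx. Term by term:
    ∫_0^3 9*x^4 dx = 2187/5;  ∫_0^3 24*x^3 dx = 486;  ∫_0^3 28*x^2 dx = 252;
    ∫_0^3 16*x dx = 72;  ∫_0^3 4 dx = 12.
  Sum: 2187/5 + 486 + 252 + 72 + 12 = 6297/5.
Adding: ||u||_{H^1}^2 = 42288/35 + 6297/5 = 86367/35.


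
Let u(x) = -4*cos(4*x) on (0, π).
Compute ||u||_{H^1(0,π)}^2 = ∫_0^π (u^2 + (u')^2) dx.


||u||_{H^1(0,π)}^2 = 136*π

u'(x) = 16*sin(4*x).
Expand u² and (u')² and integrate term by term on (0, π), using: for integers n ≥ 1, ∫_0^π sin²(nx) dx = ∫_0^π cos²(nx) dx = π/2; for n ≠ n', ∫_0^π sin(nx)sin(n'x) dx = ∫_0^π cos(nx)cos(n'x) dx = 0; and by product-to-sum, ∫_0^π sin(nx)cos(n'x) dx = ½∫_0^π [sin((n+n')x) + sin((n−n')x)] dx, which is 0 when n+n' is even and 2n/(n²−n'²) when n+n' is odd (it need not vanish on (0, π)).
  u² squared terms: (-4)²·∫cos(4x)² dx = 16·π/2 = 8*π.
  So ∫_0^π u² dx = 8*π.
  (u')² squared terms: (16)²·∫sin(4x)² dx = 256·π/2 = 128*π.
  So ∫_0^π (u')² dx = 128*π.
||u||_{H^1}^2 = (8*π) + (128*π) = 136*π.


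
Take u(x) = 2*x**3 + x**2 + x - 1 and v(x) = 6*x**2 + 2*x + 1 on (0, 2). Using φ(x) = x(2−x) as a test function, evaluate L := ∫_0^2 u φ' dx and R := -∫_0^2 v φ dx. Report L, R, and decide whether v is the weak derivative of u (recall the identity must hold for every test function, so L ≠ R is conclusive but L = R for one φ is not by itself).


LHS = -68/5, RHS = -68/5. Yes, v = u' weakly.

u(x) = 2*x**3 + x**2 + x - 1, classical derivative u'(x) = 6*x**2 + 2*x + 1.
φ(x) = x(2−x), so φ'(x) = 2 - 2*x.
Note φ(0) = φ(2) = 0, so the boundary term u·φ vanishes.
LHS = ∫_0^2 u(x) φ'(x) dx = ∫_0^2 (-4*x^4 + 2*x^3 + 4*x - 2) dx. Term by term:
  ∫_0^2 -4*x^4 dx = -128/5;  ∫_0^2 2*x^3 dx = 8;  ∫_0^2 4*x dx = 8;
  ∫_0^2 -2 dx = -4.
Sum: -128/5 + 8 + 8 − 4 = -68/5.
So LHS = -68/5.
∫_0^2 v(x) φ(x) dx = ∫_0^2 (-6*x^4 + 10*x^3 + 3*x^2 + 2*x) dx. Term by term:
  ∫_0^2 -6*x^4 dx = -192/5;  ∫_0^2 10*x^3 dx = 40;  ∫_0^2 3*x^2 dx = 8;
  ∫_0^2 2*x dx = 4.
Sum: -192/5 + 40 + 8 + 4 = 68/5.
So RHS = -∫_0^2 v(x) φ(x) dx = -68/5.
LHS = RHS, so the identity holds for this test φ.
Moreover u is smooth here and v(x) = u'(x) = 6*x**2 + 2*x + 1 pointwise, so the identity holds for every test function. Hence v is the weak derivative of u.


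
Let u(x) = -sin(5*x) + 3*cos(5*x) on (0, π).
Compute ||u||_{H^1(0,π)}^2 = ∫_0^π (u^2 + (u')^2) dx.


||u||_{H^1(0,π)}^2 = 130*π

u'(x) = -15*sin(5*x) - 5*cos(5*x).
Expand u² and (u')² and integrate term by term on (0, π), using: for integers n ≥ 1, ∫_0^π sin²(nx) dx = ∫_0^π cos²(nx) dx = π/2; for n ≠ n', ∫_0^π sin(nx)sin(n'x) dx = ∫_0^π cos(nx)cos(n'x) dx = 0; and by product-to-sum, ∫_0^π sin(nx)cos(n'x) dx = ½∫_0^π [sin((n+n')x) + sin((n−n')x)] dx, which is 0 when n+n' is even and 2n/(n²−n'²) when n+n' is odd (it need not vanish on (0, π)).
  u² squared terms: (-1)²·∫sin(5x)² dx = 1·π/2 = π/2;  (3)²·∫cos(5x)² dx = 9·π/2 = 9*π/2.
  u² cross terms: 2·(-1)·(3)·∫sin(5x)·cos(5x) dx = -6·(0) = 0.
  So ∫_0^π u² dx = π/2 + 9*π/2 + 0 = 5*π.
  (u')² squared terms: (-15)²·∫sin(5x)² dx = 225·π/2 = 225*π/2;  (-5)²·∫cos(5x)² dx = 25·π/2 = 25*π/2.
  (u')² cross terms: 2·(-15)·(-5)·∫sin(5x)·cos(5x) dx = 150·(0) = 0.
  So ∫_0^π (u')² dx = 225*π/2 + 25*π/2 + 0 = 125*π.
||u||_{H^1}^2 = (5*π) + (125*π) = 130*π.


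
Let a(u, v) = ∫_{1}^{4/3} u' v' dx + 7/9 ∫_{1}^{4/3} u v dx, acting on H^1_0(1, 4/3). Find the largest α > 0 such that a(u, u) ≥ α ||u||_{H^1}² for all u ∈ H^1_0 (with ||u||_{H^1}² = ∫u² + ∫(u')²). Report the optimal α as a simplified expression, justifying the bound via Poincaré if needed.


α = (7 + 81*π^2)/(9*(1 + 9*π^2))

Coercivity of a(·,·) on H^1_0(1, 4/3) means a(u, u) ≥ α ||u||_{H^1}² for every u ∈ H^1_0.
The interval has length L = 1/3, and Poincaré/coercivity depend only on L. Here a(u, u) = ∫(u')² + (7/9)·∫u².
Here 0 < c = 7/9 < 1. The condition a(u,u) ≥ α||u||_{H^1}² reads (1−α)∫(u')² ≥ (α−c)∫u². Any admissible α is ≤ 1 (rapidly oscillating u have ∫u²/∫(u')² → 0), and α = 1 would force 0 ≥ (1−c)∫u², impossible since c < 1; so 1−α > 0. By the sharp Poincaré inequality on H^1_0 of an interval of length L, ∫(u')² ≥ (π/L)²∫u² with equality for the first sine mode sin(π(x−x₀)/L) (x₀ the left endpoint), so the inequality holds for all u iff (1−α)(π/L)² ≥ α − c, i.e. α ≤ ((π/L)² + c)/((π/L)² + 1) = (1 + c(L/π)²)/(1 + (L/π)²). With (π/L)² = 9*π^2 and c = 7/9, the largest admissible constant is α = ((π/L)² + c)/((π/L)² + 1).
Simplifying, α = (7 + 81*π^2)/(9*(1 + 9*π^2)).


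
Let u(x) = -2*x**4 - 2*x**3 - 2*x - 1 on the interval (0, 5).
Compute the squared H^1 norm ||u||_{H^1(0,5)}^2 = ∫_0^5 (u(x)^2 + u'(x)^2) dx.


||u||_{H^1}^2 = 146494475/63

The H^1 norm (squared) on an interval (0, L) is
  ||u||_{H^1}^2 = ∫_0^L u(x)^2 dx + ∫_0^L u'(x)^2 dx.
Compute u'(x) = -8*x**3 - 6*x**2 - 2.
Then u(x)^2 = 4*x**8 + 8*x**7 + 4*x**6 + 8*x**5 + 12*x**4 + 4*x**3 + 4*x**2 + 4*x + 1 and u'(x)^2 = 64*x**6 + 96*x**5 + 36*x**4 + 32*x**3 + 24*x**2 + 4.
Integrate each monomial from 0 to 5 using ∫_0^5 c·x^n dx = c·5^(n+1)/(n+1):
  ∫_0^5 u(x)^2 dx = ∫_0^5 (4*x^8 + 8*x^7 + 4*x^6 + 8*x^5 + 12*x^4 + 4*x^3 + 4*x^2 + 4*x + 1) dx. Term by term:
    ∫_0^5 4*x^8 dx = 7812500/9;  ∫_0^5 8*x^7 dx = 390625;  ∫_0^5 4*x^6 dx = 312500/7;
    ∫_0^5 8*x^5 dx = 62500/3;  ∫_0^5 12*x^4 dx = 7500;  ∫_0^5 4*x^3 dx = 625;
    ∫_0^5 4*x^2 dx = 500/3;  ∫_0^5 4*x dx = 50;  ∫_0^5 1 dx = 5.
  Sum: 7812500/9 + 390625 + 312500/7 + 62500/3 + 7500 + 625 + 500/3 + 50 + 5 = 83947715/63.
  ∫_0^5 u'(x)^2 dx = ∫_0^5 (64*x^6 + 96*x^5 + 36*x^4 + 32*x^3 + 24*x^2 + 4) dx. Term by term:
    ∫_0^5 64*x^6 dx = 5000000/7;  ∫_0^5 96*x^5 dx = 250000;  ∫_0^5 36*x^4 dx = 22500;
    ∫_0^5 32*x^3 dx = 5000;  ∫_0^5 24*x^2 dx = 1000;  ∫_0^5 4 dx = 20.
  Sum: 5000000/7 + 250000 + 22500 + 5000 + 1000 + 20 = 6949640/7.
Adding: ||u||_{H^1}^2 = 83947715/63 + 6949640/7 = 146494475/63.


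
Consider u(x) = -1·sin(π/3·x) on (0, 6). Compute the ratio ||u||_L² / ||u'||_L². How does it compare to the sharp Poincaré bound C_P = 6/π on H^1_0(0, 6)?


||u||_L² / ||u'||_L² = 3/π < C_P = 6/π.

u(x) = -1·sin(π/3·x), so u'(x) = -π*cos(π*x/3)/3.
Writing u(x) = A·sin(kπx/L) with A = -1 and k = 2, use ∫_0^L sin²(kπx/L) dx = L/2 and ∫_0^L cos²(kπx/L) dx = L/2.
u² = 1·sin²(π/3·x) and (u')² = π^2/9·cos²(π/3·x), and each of sin², cos² integrates to L/2 = 3 over (0, 6).
∫_0^6 u² dx = 3, so ||u||_L² = sqrt(3).
∫_0^6 (u')² dx = π^2/3, so ||u'||_L² = sqrt(3)*π/3.
Ratio ||u||_L² / ||u'||_L² = 3/π.
Sharp Poincaré constant on H^1_0(0, 6) is C_P = L/π = 6/π, achieved by sin(π/6·x).
This is the k = 2 harmonic; the ratio L/(kπ) is strictly less than C_P = L/π, consistent with the sharp inequality ||u||_L² ≤ C_P ||u'||_L².


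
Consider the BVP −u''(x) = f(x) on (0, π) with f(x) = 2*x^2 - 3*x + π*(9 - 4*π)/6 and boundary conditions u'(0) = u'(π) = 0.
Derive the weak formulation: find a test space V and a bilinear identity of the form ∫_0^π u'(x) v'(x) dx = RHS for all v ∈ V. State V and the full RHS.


V = H^1(0, π) (no boundary constraint on v; u is determined up to an additive constant); weak form: ∫_0^π u'v' dx = ∫_0^π (2*x^2 - 3*x + π*(9 - 4*π)/6) v dx for all v ∈ V.

Multiply both sides by a test function v and integrate from 0 to π:
  ∫_0^π −u''(x) v(x) dx = ∫_0^π f(x) v(x) dx.
Integrate the LHS by parts once:
  ∫_0^π −u'' v dx = −[u'(x) v(x)]_0^π + ∫_0^π u'(x) v'(x) dx.
Thus ∫_0^π u'(x) v'(x) dx = ∫_0^π f(x) v(x) dx + [u'(x) v(x)]_0^π.
Choose V so that boundary terms are either known or forced to vanish.
u has homogeneous Neumann: u'(0) = u'(π) = 0. So [u' v]_0^π = 0·v(π) − 0·v(0) = 0 for any v; take V = H^1(0, π).
Weak formulation: find u (satisfying any essential BC) such that ∫_0^π u'(x) v'(x) dx = ∫_0^π f v dx for all v ∈ V (homogeneous Neumann, so boundary terms vanish).
Substituting f(x) = 2*x^2 - 3*x + π*(9 - 4*π)/6, the right-hand side is ∫_0^π (2*x^2 - 3*x + π*(9 - 4*π)/6) v dx.
Compatibility check (pure Neumann): taking v ≡ 1 ∈ V gives 0 = ∫_0^π f dx + (0) − (0), i.e. ∫_0^π f dx must equal u'(0) − u'(π) = 0. Indeed ∫_0^π (2*x^2 - 3*x + π*(9 - 4*π)/6) dx = 0, so the data are compatible. The solution is then unique only up to an additive constant (fix it e.g. by requiring ∫_0^π u dx = 0).


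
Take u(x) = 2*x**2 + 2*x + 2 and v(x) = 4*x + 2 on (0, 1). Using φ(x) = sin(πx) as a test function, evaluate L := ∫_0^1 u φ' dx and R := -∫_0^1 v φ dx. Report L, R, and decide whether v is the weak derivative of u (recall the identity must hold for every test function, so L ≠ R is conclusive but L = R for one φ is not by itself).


LHS = -8/π, RHS = -8/π. Yes, v = u' weakly.

u(x) = 2*x**2 + 2*x + 2, classical derivative u'(x) = 4*x + 2.
φ(x) = sin(πx), so φ'(x) = π*cos(π*x).
Note φ(0) = φ(1) = 0, so the boundary term u·φ vanishes.
LHS = ∫_0^1 u(x) φ'(x) dx = ∫_0^1 (2*π*x^2*cos(π*x) + 2*π*x*cos(π*x) + 2*π*cos(π*x)) dx. Term by term:
  ∫_0^1 2*π*cos(π*x) dx = 0;  ∫_0^1 2*π*x*cos(π*x) dx = -4/π;  ∫_0^1 2*π*x^2*cos(π*x) dx = -4/π.
Sum: 0 − 4/π − 4/π = -8/π.
So LHS = -8/π.
∫_0^1 v(x) φ(x) dx = ∫_0^1 (4*x*sin(π*x) + 2*sin(π*x)) dx. Term by term:
  ∫_0^1 2*sin(π*x) dx = 4/π;  ∫_0^1 4*x*sin(π*x) dx = 4/π.
Sum: 4/π + 4/π = 8/π.
So RHS = -∫_0^1 v(x) φ(x) dx = -8/π.
LHS = RHS, so the identity holds for this test φ.
Moreover u is smooth here and v(x) = u'(x) = 4*x + 2 pointwise, so the identity holds for every test function. Hence v is the weak derivative of u.


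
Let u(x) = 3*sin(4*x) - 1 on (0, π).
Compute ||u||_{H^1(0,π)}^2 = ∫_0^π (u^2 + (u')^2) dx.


||u||_{H^1(0,π)}^2 = 155*π/2

u'(x) = 12*cos(4*x).
Expand u² and (u')² and integrate term by term on (0, π), using: for integers n ≥ 1, ∫_0^π sin²(nx) dx = ∫_0^π cos²(nx) dx = π/2; for n ≠ n', ∫_0^π sin(nx)sin(n'x) dx = ∫_0^π cos(nx)cos(n'x) dx = 0; and by product-to-sum, ∫_0^π sin(nx)cos(n'x) dx = ½∫_0^π [sin((n+n')x) + sin((n−n')x)] dx, which is 0 when n+n' is even and 2n/(n²−n'²) when n+n' is odd (it need not vanish on (0, π)). For the constant mode: ∫_0^π 1 dx = π, ∫_0^π cos(nx) dx = 0, ∫_0^π sin(nx) dx = (1−(−1)^n)/n.
  u² squared terms: (-1)²·∫1 dx = 1·π = π;  (3)²·∫sin(4x)² dx = 9·π/2 = 9*π/2.
  u² cross terms: 2·(-1)·(3)·∫1·sin(4x) dx = -6·(0) = 0.
  So ∫_0^π u² dx = π + 9*π/2 + 0 = 11*π/2.
  (u')² squared terms: (12)²·∫cos(4x)² dx = 144·π/2 = 72*π.
  So ∫_0^π (u')² dx = 72*π.
||u||_{H^1}^2 = (11*π/2) + (72*π) = 155*π/2.


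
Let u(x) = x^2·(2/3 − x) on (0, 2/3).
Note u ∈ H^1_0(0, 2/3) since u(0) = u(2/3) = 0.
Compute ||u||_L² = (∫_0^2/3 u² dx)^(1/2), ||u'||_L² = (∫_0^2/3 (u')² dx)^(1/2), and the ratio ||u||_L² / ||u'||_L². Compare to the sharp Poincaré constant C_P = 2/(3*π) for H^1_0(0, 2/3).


||u||_L² / ||u'||_L² = sqrt(14)/21 < C_P = 2/(3*π).

u(x) = x^2·(2/3 − x), so u'(x) = x*(4 - 9*x)/3.
u(x) = x^2·(2/3 − x) vanishes at x = 0 and x = 2/3, so u ∈ H^1_0(0, 2/3). Differentiate via the product rule and integrate the resulting polynomials term by term.
  ∫_0^2/3 u² dx = ∫_0^2/3 (x^6 - 4*x^5/3 + 4*x^4/9) dx. Term by term:
    ∫_0^2/3 x^6 dx = 128/15309;  ∫_0^2/3 -4*x^5/3 dx = -128/6561;  ∫_0^2/3 4*x^4/9 dx = 128/10935.
  Sum: 128/15309 − 128/6561 + 128/10935 = 128/229635.
  ∫_0^2/3 (u')² dx = ∫_0^2/3 (9*x^4 - 8*x^3 + 16*x^2/9) dx. Term by term:
    ∫_0^2/3 9*x^4 dx = 32/135;  ∫_0^2/3 -8*x^3 dx = -32/81;  ∫_0^2/3 16*x^2/9 dx = 128/729.
  Sum: 32/135 − 32/81 + 128/729 = 64/3645.
∫_0^2/3 u² dx = 128/229635, so ||u||_L² = 8*sqrt(70)/2835.
∫_0^2/3 (u')² dx = 64/3645, so ||u'||_L² = 8*sqrt(5)/135.
Ratio ||u||_L² / ||u'||_L² = sqrt(14)/21.
Sharp Poincaré constant on H^1_0(0, 2/3) is C_P = L/π = 2/(3*π), achieved by sin(3*π/2·x).
A polynomial bump cannot attain the sharp Poincaré constant (only the first sine eigenfunction does), so the ratio is strictly less than C_P, consistent with ||u||_L² ≤ C_P ||u'||_L².


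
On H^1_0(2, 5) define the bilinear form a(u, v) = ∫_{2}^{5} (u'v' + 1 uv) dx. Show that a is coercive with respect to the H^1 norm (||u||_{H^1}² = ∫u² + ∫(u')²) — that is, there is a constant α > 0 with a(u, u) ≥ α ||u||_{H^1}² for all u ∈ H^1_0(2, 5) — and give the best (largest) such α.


α = 1

Coercivity of a(·,·) on H^1_0(2, 5) means a(u, u) ≥ α ||u||_{H^1}² for every u ∈ H^1_0.
The interval has length L = 3, and Poincaré/coercivity depend only on L. Here a(u, u) = ∫(u')² + (1)·∫u².
Here c = 1 ≥ 1, so a(u,u) = ∫(u')² + c∫u² ≥ ∫(u')² + ∫u² = ||u||_{H^1}², i.e. α = 1 works. No larger α is possible: a(u,u) ≥ α||u||_{H^1}² means (1−α)∫(u')² ≥ (α−c)∫u², and for the modes u_n = sin(nπ(x−x₀)/L) (x₀ the left endpoint) one has ∫u_n²/∫(u_n')² = (L/(nπ))² → 0, so a(u_n,u_n)/||u_n||_{H^1}² → 1. Hence the optimal constant is α = 1.
Therefore α = 1.


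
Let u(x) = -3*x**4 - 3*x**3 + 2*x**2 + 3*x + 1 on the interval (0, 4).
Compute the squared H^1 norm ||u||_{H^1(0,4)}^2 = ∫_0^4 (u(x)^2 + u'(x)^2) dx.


||u||_{H^1}^2 = 17857208/21

The H^1 norm (squared) on an interval (0, L) is
  ||u||_{H^1}^2 = ∫_0^L u(x)^2 dx + ∫_0^L u'(x)^2 dx.
Compute u'(x) = -12*x**3 - 9*x**2 + 4*x + 3.
Then u(x)^2 = 9*x**8 + 18*x**7 - 3*x**6 - 30*x**5 - 20*x**4 + 6*x**3 + 13*x**2 + 6*x + 1 and u'(x)^2 = 144*x**6 + 216*x**5 - 15*x**4 - 144*x**3 - 38*x**2 + 24*x + 9.
Integrate each monomial from 0 to 4 using ∫_0^4 c·x^n dx = c·4^(n+1)/(n+1):
  ∫_0^4 u(x)^2 dx = ∫_0^4 (9*x^8 + 18*x^7 - 3*x^6 - 30*x^5 - 20*x^4 + 6*x^3 + 13*x^2 + 6*x + 1) dx. Term by term:
    ∫_0^4 9*x^8 dx = 262144;  ∫_0^4 18*x^7 dx = 147456;  ∫_0^4 -3*x^6 dx = -49152/7;
    ∫_0^4 -30*x^5 dx = -20480;  ∫_0^4 -20*x^4 dx = -4096;  ∫_0^4 6*x^3 dx = 384;
    ∫_0^4 13*x^2 dx = 832/3;  ∫_0^4 6*x dx = 48;  ∫_0^4 1 dx = 4.
  Sum: 262144 + 147456 − 49152/7 − 20480 − 4096 + 384 + 832/3 + 48 + 4 = 7953028/21.
  ∫_0^4 u'(x)^2 dx = ∫_0^4 (144*x^6 + 216*x^5 - 15*x^4 - 144*x^3 - 38*x^2 + 24*x + 9) dx. Term by term:
    ∫_0^4 144*x^6 dx = 2359296/7;  ∫_0^4 216*x^5 dx = 147456;  ∫_0^4 -15*x^4 dx = -3072;
    ∫_0^4 -144*x^3 dx = -9216;  ∫_0^4 -38*x^2 dx = -2432/3;  ∫_0^4 24*x dx = 192;
    ∫_0^4 9 dx = 36.
  Sum: 2359296/7 + 147456 − 3072 − 9216 − 2432/3 + 192 + 36 = 9904180/21.
Adding: ||u||_{H^1}^2 = 7953028/21 + 9904180/21 = 17857208/21.


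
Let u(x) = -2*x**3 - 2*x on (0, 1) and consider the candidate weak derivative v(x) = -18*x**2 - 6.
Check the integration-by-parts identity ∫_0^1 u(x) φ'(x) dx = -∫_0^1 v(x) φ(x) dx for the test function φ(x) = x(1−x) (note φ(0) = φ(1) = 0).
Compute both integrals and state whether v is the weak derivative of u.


LHS = 19/30, RHS = 19/10. No, v is not the weak derivative of u.

u(x) = -2*x**3 - 2*x, classical derivative u'(x) = -6*x**2 - 2.
φ(x) = x(1−x), so φ'(x) = 1 - 2*x.
Note φ(0) = φ(1) = 0, so the boundary term u·φ vanishes.
LHS = ∫_0^1 u(x) φ'(x) dx = ∫_0^1 (4*x^4 - 2*x^3 + 4*x^2 - 2*x) dx. Term by term:
  ∫_0^1 4*x^4 dx = 4/5;  ∫_0^1 -2*x^3 dx = -1/2;  ∫_0^1 4*x^2 dx = 4/3;
  ∫_0^1 -2*x dx = -1.
Sum: 4/5 − 1/2 + 4/3 − 1 = 19/30.
So LHS = 19/30.
∫_0^1 v(x) φ(x) dx = ∫_0^1 (18*x^4 - 18*x^3 + 6*x^2 - 6*x) dx. Term by term:
  ∫_0^1 18*x^4 dx = 18/5;  ∫_0^1 -18*x^3 dx = -9/2;  ∫_0^1 6*x^2 dx = 2;
  ∫_0^1 -6*x dx = -3.
Sum: 18/5 − 9/2 + 2 − 3 = -19/10.
So RHS = -∫_0^1 v(x) φ(x) dx = 19/10.
LHS − RHS = -19/15 ≠ 0, so the identity fails.
(For a valid weak derivative the identity must hold for EVERY test function, in particular this one. The failure shows v is NOT the weak derivative of u.)
Correct weak derivative would be u'(x) = -6*x**2 - 2.


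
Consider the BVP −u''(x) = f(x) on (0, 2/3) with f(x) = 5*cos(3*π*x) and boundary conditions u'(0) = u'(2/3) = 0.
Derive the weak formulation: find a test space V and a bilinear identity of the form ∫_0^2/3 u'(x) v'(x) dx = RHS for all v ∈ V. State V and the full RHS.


V = H^1(0, 2/3) (no boundary constraint on v; u is determined up to an additive constant); weak form: ∫_0^2/3 u'v' dx = ∫_0^2/3 (5*cos(3*π*x)) v dx for all v ∈ V.

Multiply both sides by a test function v and integrate from 0 to 2/3:
  ∫_0^2/3 −u''(x) v(x) dx = ∫_0^2/3 f(x) v(x) dx.
Integrate the LHS by parts once:
  ∫_0^2/3 −u'' v dx = −[u'(x) v(x)]_0^2/3 + ∫_0^2/3 u'(x) v'(x) dx.
Thus ∫_0^2/3 u'(x) v'(x) dx = ∫_0^2/3 f(x) v(x) dx + [u'(x) v(x)]_0^2/3.
Choose V so that boundary terms are either known or forced to vanish.
u has homogeneous Neumann: u'(0) = u'(2/3) = 0. So [u' v]_0^2/3 = 0·v(2/3) − 0·v(0) = 0 for any v; take V = H^1(0, 2/3).
Weak formulation: find u (satisfying any essential BC) such that ∫_0^2/3 u'(x) v'(x) dx = ∫_0^2/3 f v dx for all v ∈ V (homogeneous Neumann, so boundary terms vanish).
Substituting f(x) = 5*cos(3*π*x), the right-hand side is ∫_0^2/3 (5*cos(3*π*x)) v dx.
Compatibility check (pure Neumann): taking v ≡ 1 ∈ V gives 0 = ∫_0^2/3 f dx + (0) − (0), i.e. ∫_0^2/3 f dx must equal u'(0) − u'(2/3) = 0. Indeed ∫_0^2/3 (5*cos(3*π*x)) dx = 0, so the data are compatible. The solution is then unique only up to an additive constant (fix it e.g. by requiring ∫_0^2/3 u dx = 0).


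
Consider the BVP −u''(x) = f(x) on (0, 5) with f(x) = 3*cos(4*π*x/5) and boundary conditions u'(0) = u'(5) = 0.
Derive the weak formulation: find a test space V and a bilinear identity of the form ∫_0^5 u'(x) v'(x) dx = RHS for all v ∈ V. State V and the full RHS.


V = H^1(0, 5) (no boundary constraint on v; u is determined up to an additive constant); weak form: ∫_0^5 u'v' dx = ∫_0^5 (3*cos(4*π*x/5)) v dx for all v ∈ V.

Multiply both sides by a test function v and integrate from 0 to 5:
  ∫_0^5 −u''(x) v(x) dx = ∫_0^5 f(x) v(x) dx.
Integrate the LHS by parts once:
  ∫_0^5 −u'' v dx = −[u'(x) v(x)]_0^5 + ∫_0^5 u'(x) v'(x) dx.
Thus ∫_0^5 u'(x) v'(x) dx = ∫_0^5 f(x) v(x) dx + [u'(x) v(x)]_0^5.
Choose V so that boundary terms are either known or forced to vanish.
u has homogeneous Neumann: u'(0) = u'(5) = 0. So [u' v]_0^5 = 0·v(5) − 0·v(0) = 0 for any v; take V = H^1(0, 5).
Weak formulation: find u (satisfying any essential BC) such that ∫_0^5 u'(x) v'(x) dx = ∫_0^5 f v dx for all v ∈ V (homogeneous Neumann, so boundary terms vanish).
Substituting f(x) = 3*cos(4*π*x/5), the right-hand side is ∫_0^5 (3*cos(4*π*x/5)) v dx.
Compatibility check (pure Neumann): taking v ≡ 1 ∈ V gives 0 = ∫_0^5 f dx + (0) − (0), i.e. ∫_0^5 f dx must equal u'(0) − u'(5) = 0. Indeed ∫_0^5 (3*cos(4*π*x/5)) dx = 0, so the data are compatible. The solution is then unique only up to an additive constant (fix it e.g. by requiring ∫_0^5 u dx = 0).
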